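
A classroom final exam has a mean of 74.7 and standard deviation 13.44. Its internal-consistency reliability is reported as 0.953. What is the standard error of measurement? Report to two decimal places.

2.91

SEM = SD · √(1 − ρ) = 13.44 × √0.047 = 13.44 × 0.2168 = 2.914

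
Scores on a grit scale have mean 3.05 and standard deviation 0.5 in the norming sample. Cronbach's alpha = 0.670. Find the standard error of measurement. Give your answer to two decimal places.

SEM = SD · √(1 − ρ) = 0.5 × √0.330 = 0.5 × 0.5745 = 0.287

0.29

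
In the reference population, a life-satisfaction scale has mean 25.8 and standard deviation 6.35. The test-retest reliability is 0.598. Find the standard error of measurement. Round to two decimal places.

4.03

SEM = SD · √(1 − ρ) = 6.35 × √0.402 = 6.35 × 0.6340 = 4.026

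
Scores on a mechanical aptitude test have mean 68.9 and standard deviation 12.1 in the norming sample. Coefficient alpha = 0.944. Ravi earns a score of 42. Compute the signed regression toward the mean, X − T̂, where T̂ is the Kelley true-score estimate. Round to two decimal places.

-1.51

Kelley's formula gives T̂ = 0.944·42 + 0.056·68.9 = 39.648 + 3.8584 = 43.5064.
X − T̂ = 42 − 43.506 = -1.506 → -1.51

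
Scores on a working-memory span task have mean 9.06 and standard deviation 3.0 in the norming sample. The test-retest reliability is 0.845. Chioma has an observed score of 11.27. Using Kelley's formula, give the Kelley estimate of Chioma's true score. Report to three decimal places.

10.927

T̂ = 0.845(11.27) + 0.155(9.06) = 9.52315 + 1.40430 = 10.9275 → 10.927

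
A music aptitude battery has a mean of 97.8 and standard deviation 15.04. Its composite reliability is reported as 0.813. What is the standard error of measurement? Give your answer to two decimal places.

6.50

SEM = SD · √(1 − ρ) = 15.04 × √0.187 = 15.04 × 0.4324 = 6.504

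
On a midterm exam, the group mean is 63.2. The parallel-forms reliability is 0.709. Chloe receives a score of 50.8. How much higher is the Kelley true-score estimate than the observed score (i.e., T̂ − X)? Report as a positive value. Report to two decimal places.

T̂ = ρX + (1 − ρ)μ
  = 0.709 × 50.8 + 0.291 × 63.2
  = 36.0172 + 18.3912
  = 54.4084
  ≈ 54.408
T̂ − X = 54.408 − 50.8 = 3.608 → 3.61

3.61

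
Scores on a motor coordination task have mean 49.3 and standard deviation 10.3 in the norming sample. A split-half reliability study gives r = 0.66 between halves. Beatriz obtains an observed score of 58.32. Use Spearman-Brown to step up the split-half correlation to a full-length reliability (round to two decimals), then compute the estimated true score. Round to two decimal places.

Spearman-Brown: ρ = 2r/(1 + r) = 2(0.66)/(1 + 0.66) = 1.320/1.66 = 0.7952 → 0.80
T̂ = ρX + (1 − ρ)μ
  = 0.80 × 58.32 + 0.20 × 49.3
  = 46.6560 + 9.860
  = 56.516
  ≈ 56.52

56.52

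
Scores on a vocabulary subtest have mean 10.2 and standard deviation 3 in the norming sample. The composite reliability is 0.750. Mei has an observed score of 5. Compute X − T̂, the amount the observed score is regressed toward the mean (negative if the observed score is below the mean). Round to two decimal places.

-1.30

T̂ = ρX + (1 − ρ)μ
  = 0.750 × 5 + 0.250 × 10.2
  = 3.750 + 2.5500
  = 6.3000
  ≈ 6.300
X − T̂ = 5 − 6.300 = -1.300 → -1.30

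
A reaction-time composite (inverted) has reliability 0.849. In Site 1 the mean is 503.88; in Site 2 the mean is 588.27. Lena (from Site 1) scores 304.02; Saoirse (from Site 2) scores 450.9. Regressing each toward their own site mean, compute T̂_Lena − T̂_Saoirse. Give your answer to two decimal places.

-137.44

T̂_Lena = 0.849(304.02) + 0.151(503.88) = 334.1989
T̂_Saoirse = 0.849(450.9) + 0.151(588.27) = 471.6429
Difference = 334.1989 − 471.6429 = -137.4440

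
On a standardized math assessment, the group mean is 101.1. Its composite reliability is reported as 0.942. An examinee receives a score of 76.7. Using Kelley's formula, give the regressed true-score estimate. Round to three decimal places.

Weight the observed score by reliability and the mean by (1 − reliability): T̂ = 0.942·76.7 + 0.058·101.1 = 72.2514 + 5.8638 = 78.1152.

78.115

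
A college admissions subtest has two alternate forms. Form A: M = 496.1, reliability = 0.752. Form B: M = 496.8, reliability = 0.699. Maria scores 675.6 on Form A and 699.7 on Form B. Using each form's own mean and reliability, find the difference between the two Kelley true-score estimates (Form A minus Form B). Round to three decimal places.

-7.543

T̂_A = 0.752(675.6) + 0.248(496.1) = 631.08400
T̂_B = 0.699(699.7) + 0.301(496.8) = 638.62710
T̂_A − T̂_B = -7.54310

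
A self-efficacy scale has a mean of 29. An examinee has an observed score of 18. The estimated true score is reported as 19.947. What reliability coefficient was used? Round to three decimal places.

0.823

T̂ = ρX + (1 − ρ)μ  ⇒  T̂ − μ = ρ(X − μ)
ρ = (T̂ − μ)/(X − μ) = (19.947 − 29) / (18 − 29) = -9.053 / -11.0 = 0.82300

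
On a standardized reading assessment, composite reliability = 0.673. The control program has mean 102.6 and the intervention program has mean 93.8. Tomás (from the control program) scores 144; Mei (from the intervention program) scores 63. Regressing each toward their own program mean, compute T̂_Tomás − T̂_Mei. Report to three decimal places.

T̂_Tomás = 0.673(144) + 0.327(102.6) = 130.46220
T̂_Mei = 0.673(63) + 0.327(93.8) = 73.07160
Difference = 130.46220 − 73.07160 = 57.39060

57.391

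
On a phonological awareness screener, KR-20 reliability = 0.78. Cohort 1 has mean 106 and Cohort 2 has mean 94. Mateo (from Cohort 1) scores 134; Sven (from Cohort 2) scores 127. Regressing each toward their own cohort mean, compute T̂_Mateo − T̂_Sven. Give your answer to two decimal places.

8.10

T̂_Mateo = 0.78(134) + 0.22(106) = 127.8400
T̂_Sven = 0.78(127) + 0.22(94) = 119.7400
Difference = 127.8400 − 119.7400 = 8.1000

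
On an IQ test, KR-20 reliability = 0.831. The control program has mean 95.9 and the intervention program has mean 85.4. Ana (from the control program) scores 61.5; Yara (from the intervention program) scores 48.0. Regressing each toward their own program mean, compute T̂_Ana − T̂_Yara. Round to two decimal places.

T̂_Ana = 0.831(61.5) + 0.169(95.9) = 67.3136
T̂_Yara = 0.831(48.0) + 0.169(85.4) = 54.3206
Difference = 67.3136 − 54.3206 = 12.9930

12.99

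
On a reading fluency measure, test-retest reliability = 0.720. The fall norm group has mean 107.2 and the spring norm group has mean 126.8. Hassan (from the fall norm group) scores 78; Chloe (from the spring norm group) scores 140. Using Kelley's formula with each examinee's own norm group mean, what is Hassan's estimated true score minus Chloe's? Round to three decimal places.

T̂_Hassan = 0.720(78) + 0.280(107.2) = 86.17600
T̂_Chloe = 0.720(140) + 0.280(126.8) = 136.30400
Difference = 86.17600 − 136.30400 = -50.12800

-50.128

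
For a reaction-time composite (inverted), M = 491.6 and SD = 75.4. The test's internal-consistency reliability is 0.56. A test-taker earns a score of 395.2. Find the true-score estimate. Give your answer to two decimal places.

437.62

T̂ = ρX + (1 − ρ)μ
  = 0.56 × 395.2 + 0.44 × 491.6
  = 221.312 + 216.304
  = 437.616
  ≈ 437.62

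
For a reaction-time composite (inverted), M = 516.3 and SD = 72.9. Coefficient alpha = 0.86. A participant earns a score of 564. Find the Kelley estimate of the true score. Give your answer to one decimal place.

T̂ = 0.86(564) + 0.14(516.3) = 485.04 + 72.282 = 557.32 → 557.3

557.3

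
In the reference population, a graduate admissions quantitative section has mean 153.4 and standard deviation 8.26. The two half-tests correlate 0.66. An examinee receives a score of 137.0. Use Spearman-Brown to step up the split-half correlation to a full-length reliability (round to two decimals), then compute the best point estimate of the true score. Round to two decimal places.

Spearman-Brown: ρ = 2r/(1 + r) = 2(0.66)/(1 + 0.66) = 1.320/1.66 = 0.7952 → 0.80
T̂ = ρX + (1 − ρ)μ
  = 0.80 × 137.0 + 0.20 × 153.4
  = 109.600 + 30.680
  = 140.280
  ≈ 140.28

140.28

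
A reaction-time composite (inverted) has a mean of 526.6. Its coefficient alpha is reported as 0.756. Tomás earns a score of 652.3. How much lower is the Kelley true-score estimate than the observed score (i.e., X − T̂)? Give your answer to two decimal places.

30.67

Weight the observed score by reliability and the mean by (1 − reliability): T̂ = 0.756·652.3 + 0.244·526.6 = 493.1388 + 128.4904 = 621.6292.
X − T̂ = 652.3 − 621.629 = 30.671 → 30.67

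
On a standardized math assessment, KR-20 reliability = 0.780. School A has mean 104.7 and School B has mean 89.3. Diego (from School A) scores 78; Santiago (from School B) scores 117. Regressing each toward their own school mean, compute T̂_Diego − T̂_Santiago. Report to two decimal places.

-27.03

T̂_Diego = 0.780(78) + 0.220(104.7) = 83.8740
T̂_Santiago = 0.780(117) + 0.220(89.3) = 110.9060
Difference = 83.8740 − 110.9060 = -27.0320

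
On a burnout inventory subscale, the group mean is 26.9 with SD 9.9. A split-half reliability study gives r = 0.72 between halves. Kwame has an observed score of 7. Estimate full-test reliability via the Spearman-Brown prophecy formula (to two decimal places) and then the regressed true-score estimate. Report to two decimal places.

Spearman-Brown: ρ = 2r/(1 + r) = 2(0.72)/(1 + 0.72) = 1.440/1.72 = 0.8372 → 0.84
T̂ = 0.84(7) + 0.16(26.9) = 5.88 + 4.304 = 10.184 → 10.18

10.18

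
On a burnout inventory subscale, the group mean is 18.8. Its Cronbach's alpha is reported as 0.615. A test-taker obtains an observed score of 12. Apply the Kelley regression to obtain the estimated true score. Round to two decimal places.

14.62

T̂ = 0.615(12) + 0.385(18.8) = 7.380 + 7.2380 = 14.618 → 14.62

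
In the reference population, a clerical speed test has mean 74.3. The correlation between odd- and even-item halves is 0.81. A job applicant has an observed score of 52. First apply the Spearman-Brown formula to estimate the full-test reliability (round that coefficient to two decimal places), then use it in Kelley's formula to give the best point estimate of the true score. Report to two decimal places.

54.23

Spearman-Brown: ρ = 2r/(1 + r) = 2(0.81)/(1 + 0.81) = 1.620/1.81 = 0.8950 → 0.90
T̂ = ρX + (1 − ρ)μ
  = 0.90 × 52 + 0.10 × 74.3
  = 46.80 + 7.430
  = 54.230
  ≈ 54.23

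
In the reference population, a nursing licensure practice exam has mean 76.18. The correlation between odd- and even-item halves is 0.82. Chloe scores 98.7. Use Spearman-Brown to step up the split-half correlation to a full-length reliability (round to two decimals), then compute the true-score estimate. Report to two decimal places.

Spearman-Brown: ρ = 2r/(1 + r) = 2(0.82)/(1 + 0.82) = 1.640/1.82 = 0.9011 → 0.90
T̂ = ρX + (1 − ρ)μ
  = 0.90 × 98.7 + 0.10 × 76.18
  = 88.830 + 7.6180
  = 96.448
  ≈ 96.45

96.45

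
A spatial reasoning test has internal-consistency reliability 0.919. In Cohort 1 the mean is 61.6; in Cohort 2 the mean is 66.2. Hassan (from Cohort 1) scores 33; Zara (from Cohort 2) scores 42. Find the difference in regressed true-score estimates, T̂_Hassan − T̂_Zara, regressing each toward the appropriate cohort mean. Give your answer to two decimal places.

-8.64

T̂_Hassan = 0.919(33) + 0.081(61.6) = 35.3166
T̂_Zara = 0.919(42) + 0.081(66.2) = 43.9602
Difference = 35.3166 − 43.9602 = -8.6436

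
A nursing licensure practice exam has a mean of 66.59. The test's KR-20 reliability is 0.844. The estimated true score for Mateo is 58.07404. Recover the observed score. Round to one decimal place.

T̂ = ρX + (1 − ρ)μ  ⇒  X = (T̂ − (1 − ρ)μ) / ρ
X = (58.07404 − 0.156 × 66.59) / 0.844 = (58.07404 − 10.38804) / 0.844 = 47.68600 / 0.844 = 56.500

56.5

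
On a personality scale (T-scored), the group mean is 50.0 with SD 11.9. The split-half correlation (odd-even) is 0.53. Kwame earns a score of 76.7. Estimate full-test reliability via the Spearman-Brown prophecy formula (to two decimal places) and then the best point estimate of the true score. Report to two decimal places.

68.42

Spearman-Brown: ρ = 2r/(1 + r) = 2(0.53)/(1 + 0.53) = 1.060/1.53 = 0.6928 → 0.69
T̂ = ρX + (1 − ρ)μ
  = 0.69 × 76.7 + 0.31 × 50.0
  = 52.923 + 15.500
  = 68.423
  ≈ 68.42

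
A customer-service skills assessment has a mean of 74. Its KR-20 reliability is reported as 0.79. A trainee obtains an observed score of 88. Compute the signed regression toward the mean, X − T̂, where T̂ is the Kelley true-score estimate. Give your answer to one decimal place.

2.9

T̂ = ρX + (1 − ρ)μ
  = 0.79 × 88 + 0.21 × 74
  = 69.52 + 15.54
  = 85.060
  ≈ 85.06
X − T̂ = 88 − 85.06 = 2.94 → 2.9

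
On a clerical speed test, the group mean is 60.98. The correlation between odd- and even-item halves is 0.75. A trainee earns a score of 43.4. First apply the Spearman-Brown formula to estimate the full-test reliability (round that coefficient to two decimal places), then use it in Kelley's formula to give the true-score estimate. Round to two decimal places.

Spearman-Brown: ρ = 2r/(1 + r) = 2(0.75)/(1 + 0.75) = 1.500/1.75 = 0.8571 → 0.86
T̂ = 0.86(43.4) + 0.14(60.98) = 37.324 + 8.5372 = 45.861 → 45.86

45.86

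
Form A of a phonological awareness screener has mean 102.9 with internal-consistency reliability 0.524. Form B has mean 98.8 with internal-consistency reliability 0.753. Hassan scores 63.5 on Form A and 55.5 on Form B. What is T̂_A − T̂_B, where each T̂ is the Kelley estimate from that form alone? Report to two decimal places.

T̂_A = 0.524(63.5) + 0.476(102.9) = 82.2544
T̂_B = 0.753(55.5) + 0.247(98.8) = 66.1951
T̂_A − T̂_B = 16.0593

16.06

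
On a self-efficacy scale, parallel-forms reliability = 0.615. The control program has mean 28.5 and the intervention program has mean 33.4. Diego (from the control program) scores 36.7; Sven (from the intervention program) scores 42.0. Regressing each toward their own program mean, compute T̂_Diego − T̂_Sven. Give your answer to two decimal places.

T̂_Diego = 0.615(36.7) + 0.385(28.5) = 33.5430
T̂_Sven = 0.615(42.0) + 0.385(33.4) = 38.6890
Difference = 33.5430 − 38.6890 = -5.1460

-5.15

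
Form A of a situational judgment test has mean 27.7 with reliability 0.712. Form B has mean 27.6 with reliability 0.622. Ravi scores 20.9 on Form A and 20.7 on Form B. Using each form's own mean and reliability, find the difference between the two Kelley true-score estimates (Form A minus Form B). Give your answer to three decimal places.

T̂_A = 0.712(20.9) + 0.288(27.7) = 22.85840
T̂_B = 0.622(20.7) + 0.378(27.6) = 23.30820
T̂_A − T̂_B = -0.44980

-0.450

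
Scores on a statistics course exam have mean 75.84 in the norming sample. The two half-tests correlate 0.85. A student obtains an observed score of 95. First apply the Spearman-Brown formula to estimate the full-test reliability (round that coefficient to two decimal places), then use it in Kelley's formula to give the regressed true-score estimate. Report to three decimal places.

93.467

Spearman-Brown: ρ = 2r/(1 + r) = 2(0.85)/(1 + 0.85) = 1.700/1.85 = 0.9189 → 0.92
T̂ = ρX + (1 − ρ)μ
  = 0.92 × 95 + 0.08 × 75.84
  = 87.40 + 6.0672
  = 93.4672
  ≈ 93.467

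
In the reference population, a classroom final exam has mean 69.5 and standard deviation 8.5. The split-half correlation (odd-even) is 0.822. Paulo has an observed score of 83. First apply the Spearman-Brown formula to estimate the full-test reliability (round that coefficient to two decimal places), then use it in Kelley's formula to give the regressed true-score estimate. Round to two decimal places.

81.65

Spearman-Brown: ρ = 2r/(1 + r) = 2(0.822)/(1 + 0.822) = 1.6440/1.822 = 0.9023 → 0.90
T̂ = ρX + (1 − ρ)μ
  = 0.90 × 83 + 0.10 × 69.5
  = 74.70 + 6.950
  = 81.650
  ≈ 81.65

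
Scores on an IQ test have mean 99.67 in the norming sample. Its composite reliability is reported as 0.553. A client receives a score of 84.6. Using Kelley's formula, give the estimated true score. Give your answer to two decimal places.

91.34

Weight the observed score by reliability and the mean by (1 − reliability): T̂ = 0.553·84.6 + 0.447·99.67 = 46.7838 + 44.55249 = 91.336.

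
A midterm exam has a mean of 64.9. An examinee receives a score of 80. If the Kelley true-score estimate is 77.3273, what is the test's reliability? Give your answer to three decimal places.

T̂ = ρX + (1 − ρ)μ  ⇒  T̂ − μ = ρ(X − μ)
ρ = (T̂ − μ)/(X − μ) = (77.3273 − 64.9) / (80 − 64.9) = 12.4273 / 15.1 = 0.82300

0.823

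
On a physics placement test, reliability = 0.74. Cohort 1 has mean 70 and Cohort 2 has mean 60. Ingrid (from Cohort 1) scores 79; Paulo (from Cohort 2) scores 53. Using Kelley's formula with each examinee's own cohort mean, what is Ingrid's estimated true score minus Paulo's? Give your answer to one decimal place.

21.8

T̂_Ingrid = 0.74(79) + 0.26(70) = 76.660
T̂_Paulo = 0.74(53) + 0.26(60) = 54.820
Difference = 76.660 − 54.820 = 21.840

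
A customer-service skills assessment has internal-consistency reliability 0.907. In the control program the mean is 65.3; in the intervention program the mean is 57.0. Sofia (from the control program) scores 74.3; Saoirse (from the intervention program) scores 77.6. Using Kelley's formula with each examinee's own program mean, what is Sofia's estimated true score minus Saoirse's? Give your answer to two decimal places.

T̂_Sofia = 0.907(74.3) + 0.093(65.3) = 73.4630
T̂_Saoirse = 0.907(77.6) + 0.093(57.0) = 75.6842
Difference = 73.4630 − 75.6842 = -2.2212

-2.22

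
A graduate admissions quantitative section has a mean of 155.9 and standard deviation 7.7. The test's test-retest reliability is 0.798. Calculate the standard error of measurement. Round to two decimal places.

SEM = SD · √(1 − ρ) = 7.7 × √0.202 = 7.7 × 0.4494 = 3.461

3.46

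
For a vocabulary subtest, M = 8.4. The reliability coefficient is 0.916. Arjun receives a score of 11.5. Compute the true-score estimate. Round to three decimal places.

T̂ = ρX + (1 − ρ)μ
  = 0.916 × 11.5 + 0.084 × 8.4
  = 10.5340 + 0.7056
  = 11.2396
  ≈ 11.240

11.240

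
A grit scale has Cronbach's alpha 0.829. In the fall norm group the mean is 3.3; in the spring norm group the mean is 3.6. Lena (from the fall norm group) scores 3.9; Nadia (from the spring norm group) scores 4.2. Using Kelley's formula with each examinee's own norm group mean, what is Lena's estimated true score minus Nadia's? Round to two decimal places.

-0.30

T̂_Lena = 0.829(3.9) + 0.171(3.3) = 3.7974
T̂_Nadia = 0.829(4.2) + 0.171(3.6) = 4.0974
Difference = 3.7974 − 4.0974 = -0.3000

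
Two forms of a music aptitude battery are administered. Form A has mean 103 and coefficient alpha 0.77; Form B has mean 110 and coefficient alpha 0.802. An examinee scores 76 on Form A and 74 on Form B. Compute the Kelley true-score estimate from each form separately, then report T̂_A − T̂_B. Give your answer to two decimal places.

1.08

T̂_A = 0.77(76) + 0.23(103) = 82.2100
T̂_B = 0.802(74) + 0.198(110) = 81.1280
T̂_A − T̂_B = 1.0820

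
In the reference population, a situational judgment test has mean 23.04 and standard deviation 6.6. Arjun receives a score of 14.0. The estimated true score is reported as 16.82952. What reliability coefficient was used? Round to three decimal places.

0.687

T̂ = ρX + (1 − ρ)μ  ⇒  T̂ − μ = ρ(X − μ)
ρ = (T̂ − μ)/(X − μ) = (16.82952 − 23.04) / (14.0 − 23.04) = -6.21048 / -9.04 = 0.68700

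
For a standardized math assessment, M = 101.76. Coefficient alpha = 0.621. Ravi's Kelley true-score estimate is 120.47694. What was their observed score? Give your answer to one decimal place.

131.9

T̂ = ρX + (1 − ρ)μ  ⇒  X = (T̂ − (1 − ρ)μ) / ρ
X = (120.47694 − 0.379 × 101.76) / 0.621 = (120.47694 − 38.56704) / 0.621 = 81.90990 / 0.621 = 131.900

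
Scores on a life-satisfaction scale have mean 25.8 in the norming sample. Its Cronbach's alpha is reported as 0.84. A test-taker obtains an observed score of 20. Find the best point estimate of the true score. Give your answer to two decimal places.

T̂ = ρX + (1 − ρ)μ
  = 0.84 × 20 + 0.16 × 25.8
  = 16.80 + 4.128
  = 20.928
  ≈ 20.93

20.93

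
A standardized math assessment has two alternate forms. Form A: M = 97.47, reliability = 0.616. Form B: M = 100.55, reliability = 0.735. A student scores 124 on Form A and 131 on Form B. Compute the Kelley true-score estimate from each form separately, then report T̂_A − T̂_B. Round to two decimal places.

T̂_A = 0.616(124) + 0.384(97.47) = 113.8125
T̂_B = 0.735(131) + 0.265(100.55) = 122.9307
T̂_A − T̂_B = -9.1183

-9.12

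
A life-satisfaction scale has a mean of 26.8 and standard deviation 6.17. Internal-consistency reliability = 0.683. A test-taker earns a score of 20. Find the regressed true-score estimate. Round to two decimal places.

T̂ = ρX + (1 − ρ)μ
  = 0.683 × 20 + 0.317 × 26.8
  = 13.660 + 8.4956
  = 22.156
  ≈ 22.16

22.16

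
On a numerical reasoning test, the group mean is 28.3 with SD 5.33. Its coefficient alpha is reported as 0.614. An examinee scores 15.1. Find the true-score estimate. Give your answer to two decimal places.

20.20

Kelley's formula gives T̂ = 0.614·15.1 + 0.386·28.3 = 9.2714 + 10.9238 = 20.195.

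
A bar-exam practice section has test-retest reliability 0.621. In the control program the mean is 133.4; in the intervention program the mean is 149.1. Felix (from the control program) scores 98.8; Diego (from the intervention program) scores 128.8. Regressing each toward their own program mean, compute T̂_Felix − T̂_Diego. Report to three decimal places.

-24.580

T̂_Felix = 0.621(98.8) + 0.379(133.4) = 111.91340
T̂_Diego = 0.621(128.8) + 0.379(149.1) = 136.49370
Difference = 111.91340 − 136.49370 = -24.58030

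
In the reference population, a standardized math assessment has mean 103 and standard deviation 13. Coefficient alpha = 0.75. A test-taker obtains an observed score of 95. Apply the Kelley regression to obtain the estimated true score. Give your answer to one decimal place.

T̂ = ρX + (1 − ρ)μ
  = 0.75 × 95 + 0.25 × 103
  = 71.25 + 25.75
  = 97.00
  ≈ 97.0

97.0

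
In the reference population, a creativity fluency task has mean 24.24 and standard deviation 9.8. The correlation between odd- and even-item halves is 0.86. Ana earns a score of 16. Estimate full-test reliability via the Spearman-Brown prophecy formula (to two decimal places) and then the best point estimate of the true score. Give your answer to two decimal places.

16.66

Spearman-Brown: ρ = 2r/(1 + r) = 2(0.86)/(1 + 0.86) = 1.720/1.86 = 0.9247 → 0.92
Weight the observed score by reliability and the mean by (1 − reliability): T̂ = 0.92·16 + 0.08·24.24 = 14.72 + 1.9392 = 16.659.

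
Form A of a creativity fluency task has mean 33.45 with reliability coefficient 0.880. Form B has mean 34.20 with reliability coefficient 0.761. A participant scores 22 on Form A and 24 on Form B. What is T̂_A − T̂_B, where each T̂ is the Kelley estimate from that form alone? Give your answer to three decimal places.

-3.064

T̂_A = 0.880(22) + 0.120(33.45) = 23.37400
T̂_B = 0.761(24) + 0.239(34.20) = 26.43780
T̂_A − T̂_B = -3.06380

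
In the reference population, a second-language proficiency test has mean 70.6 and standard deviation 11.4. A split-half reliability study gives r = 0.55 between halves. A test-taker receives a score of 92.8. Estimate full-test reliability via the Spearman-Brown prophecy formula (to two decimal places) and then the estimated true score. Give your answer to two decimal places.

Spearman-Brown: ρ = 2r/(1 + r) = 2(0.55)/(1 + 0.55) = 1.100/1.55 = 0.7097 → 0.71
T̂ = 0.71(92.8) + 0.29(70.6) = 65.888 + 20.474 = 86.362 → 86.36

86.36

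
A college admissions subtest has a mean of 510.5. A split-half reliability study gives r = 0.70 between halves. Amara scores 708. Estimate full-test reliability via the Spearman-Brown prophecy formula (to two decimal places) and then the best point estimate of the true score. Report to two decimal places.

672.45

Spearman-Brown: ρ = 2r/(1 + r) = 2(0.70)/(1 + 0.70) = 1.400/1.70 = 0.8235 → 0.82
T̂ = ρX + (1 − ρ)μ
  = 0.82 × 708 + 0.18 × 510.5
  = 580.56 + 91.890
  = 672.450
  ≈ 672.45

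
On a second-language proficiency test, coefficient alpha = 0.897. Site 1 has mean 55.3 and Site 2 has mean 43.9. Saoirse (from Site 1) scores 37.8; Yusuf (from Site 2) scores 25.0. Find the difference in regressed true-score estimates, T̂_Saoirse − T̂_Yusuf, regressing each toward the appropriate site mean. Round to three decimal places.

T̂_Saoirse = 0.897(37.8) + 0.103(55.3) = 39.60250
T̂_Yusuf = 0.897(25.0) + 0.103(43.9) = 26.94670
Difference = 39.60250 − 26.94670 = 12.65580

12.656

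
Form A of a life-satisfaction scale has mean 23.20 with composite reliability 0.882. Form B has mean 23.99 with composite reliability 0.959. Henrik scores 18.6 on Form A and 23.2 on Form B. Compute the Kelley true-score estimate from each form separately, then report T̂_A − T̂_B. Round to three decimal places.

T̂_A = 0.882(18.6) + 0.118(23.20) = 19.14280
T̂_B = 0.959(23.2) + 0.041(23.99) = 23.23239
T̂_A − T̂_B = -4.08959

-4.090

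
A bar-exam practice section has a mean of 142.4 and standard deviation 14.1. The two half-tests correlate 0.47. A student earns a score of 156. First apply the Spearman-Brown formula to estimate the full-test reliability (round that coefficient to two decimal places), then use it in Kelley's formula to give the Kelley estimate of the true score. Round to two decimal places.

Spearman-Brown: ρ = 2r/(1 + r) = 2(0.47)/(1 + 0.47) = 0.940/1.47 = 0.6395 → 0.64
Kelley's formula gives T̂ = 0.64·156 + 0.36·142.4 = 99.84 + 51.264 = 151.104.

151.10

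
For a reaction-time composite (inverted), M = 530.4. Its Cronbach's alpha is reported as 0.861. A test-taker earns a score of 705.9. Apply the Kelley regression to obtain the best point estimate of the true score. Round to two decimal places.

T̂ = ρX + (1 − ρ)μ
  = 0.861 × 705.9 + 0.139 × 530.4
  = 607.7799 + 73.7256
  = 681.505
  ≈ 681.51

681.51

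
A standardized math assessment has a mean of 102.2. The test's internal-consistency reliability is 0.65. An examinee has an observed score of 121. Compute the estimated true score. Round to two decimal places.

114.42

T̂ = 0.65(121) + 0.35(102.2) = 78.65 + 35.770 = 114.420 → 114.42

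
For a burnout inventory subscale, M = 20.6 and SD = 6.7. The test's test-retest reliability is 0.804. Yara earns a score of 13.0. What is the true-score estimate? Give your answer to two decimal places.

T̂ = ρX + (1 − ρ)μ
  = 0.804 × 13.0 + 0.196 × 20.6
  = 10.4520 + 4.0376
  = 14.490
  ≈ 14.49

14.49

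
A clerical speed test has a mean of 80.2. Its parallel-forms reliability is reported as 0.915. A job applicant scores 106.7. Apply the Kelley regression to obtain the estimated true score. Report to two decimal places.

104.45

Weight the observed score by reliability and the mean by (1 − reliability): T̂ = 0.915·106.7 + 0.085·80.2 = 97.6305 + 6.8170 = 104.448.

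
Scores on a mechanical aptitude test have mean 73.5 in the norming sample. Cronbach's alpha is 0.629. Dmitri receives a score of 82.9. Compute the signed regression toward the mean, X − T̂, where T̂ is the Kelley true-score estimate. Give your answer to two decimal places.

3.49

T̂ = 0.629(82.9) + 0.371(73.5) = 52.1441 + 27.2685 = 79.4126 → 79.413
X − T̂ = 82.9 − 79.413 = 3.487 → 3.49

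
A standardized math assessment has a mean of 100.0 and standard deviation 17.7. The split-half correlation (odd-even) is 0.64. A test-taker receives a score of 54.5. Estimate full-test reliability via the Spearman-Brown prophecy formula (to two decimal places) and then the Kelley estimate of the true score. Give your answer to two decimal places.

Spearman-Brown: ρ = 2r/(1 + r) = 2(0.64)/(1 + 0.64) = 1.280/1.64 = 0.7805 → 0.78
T̂ = 0.78(54.5) + 0.22(100.0) = 42.510 + 22.000 = 64.510 → 64.51

64.51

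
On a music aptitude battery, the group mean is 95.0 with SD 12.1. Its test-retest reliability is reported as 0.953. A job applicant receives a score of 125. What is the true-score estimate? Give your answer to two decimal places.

T̂ = 0.953(125) + 0.047(95.0) = 119.125 + 4.4650 = 123.590 → 123.59

123.59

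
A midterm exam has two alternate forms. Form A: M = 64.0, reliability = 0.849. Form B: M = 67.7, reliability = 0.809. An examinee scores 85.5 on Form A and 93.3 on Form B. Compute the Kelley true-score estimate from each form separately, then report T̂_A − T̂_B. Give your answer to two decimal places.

-6.16

T̂_A = 0.849(85.5) + 0.151(64.0) = 82.2535
T̂_B = 0.809(93.3) + 0.191(67.7) = 88.4104
T̂_A − T̂_B = -6.1569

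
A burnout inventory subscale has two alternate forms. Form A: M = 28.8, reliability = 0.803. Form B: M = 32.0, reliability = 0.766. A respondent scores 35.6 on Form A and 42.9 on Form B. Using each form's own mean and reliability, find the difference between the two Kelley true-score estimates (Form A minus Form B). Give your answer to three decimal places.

T̂_A = 0.803(35.6) + 0.197(28.8) = 34.26040
T̂_B = 0.766(42.9) + 0.234(32.0) = 40.34940
T̂_A − T̂_B = -6.08900

-6.089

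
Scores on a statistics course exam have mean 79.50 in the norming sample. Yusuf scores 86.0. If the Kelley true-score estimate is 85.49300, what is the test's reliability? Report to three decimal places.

T̂ = ρX + (1 − ρ)μ  ⇒  T̂ − μ = ρ(X − μ)
ρ = (T̂ − μ)/(X − μ) = (85.49300 − 79.50) / (86.0 − 79.50) = 5.99300 / 6.50 = 0.92200

0.922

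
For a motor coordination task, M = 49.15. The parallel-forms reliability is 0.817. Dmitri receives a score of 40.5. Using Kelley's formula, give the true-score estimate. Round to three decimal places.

T̂ = ρX + (1 − ρ)μ
  = 0.817 × 40.5 + 0.183 × 49.15
  = 33.0885 + 8.99445
  = 42.0829
  ≈ 42.083

42.083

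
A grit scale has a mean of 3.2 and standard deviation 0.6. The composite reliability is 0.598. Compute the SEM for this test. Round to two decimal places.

0.38

SEM = SD · √(1 − ρ) = 0.6 × √0.402 = 0.6 × 0.6340 = 0.380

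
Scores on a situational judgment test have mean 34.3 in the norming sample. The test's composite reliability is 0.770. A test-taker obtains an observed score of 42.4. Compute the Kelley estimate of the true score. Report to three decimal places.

40.537

T̂ = 0.770(42.4) + 0.230(34.3) = 32.6480 + 7.8890 = 40.5370 → 40.537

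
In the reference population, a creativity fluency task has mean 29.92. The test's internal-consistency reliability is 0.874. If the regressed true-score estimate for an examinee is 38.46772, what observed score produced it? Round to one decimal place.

39.7

T̂ = ρX + (1 − ρ)μ  ⇒  X = (T̂ − (1 − ρ)μ) / ρ
X = (38.46772 − 0.126 × 29.92) / 0.874 = (38.46772 − 3.76992) / 0.874 = 34.69780 / 0.874 = 39.700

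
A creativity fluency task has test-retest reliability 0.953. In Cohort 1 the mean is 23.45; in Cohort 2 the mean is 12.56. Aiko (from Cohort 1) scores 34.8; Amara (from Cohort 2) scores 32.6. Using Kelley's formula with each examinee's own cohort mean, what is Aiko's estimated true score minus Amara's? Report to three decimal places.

T̂_Aiko = 0.953(34.8) + 0.047(23.45) = 34.26655
T̂_Amara = 0.953(32.6) + 0.047(12.56) = 31.65812
Difference = 34.26655 − 31.65812 = 2.60843

2.608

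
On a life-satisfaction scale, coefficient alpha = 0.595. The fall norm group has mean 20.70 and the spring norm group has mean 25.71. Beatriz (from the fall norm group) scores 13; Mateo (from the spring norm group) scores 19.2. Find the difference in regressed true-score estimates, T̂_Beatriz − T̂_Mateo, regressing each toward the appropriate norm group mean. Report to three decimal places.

-5.718

T̂_Beatriz = 0.595(13) + 0.405(20.70) = 16.11850
T̂_Mateo = 0.595(19.2) + 0.405(25.71) = 21.83655
Difference = 16.11850 − 21.83655 = -5.71805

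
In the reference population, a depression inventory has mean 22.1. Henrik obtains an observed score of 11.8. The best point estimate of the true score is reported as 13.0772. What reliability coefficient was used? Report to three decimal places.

T̂ = ρX + (1 − ρ)μ  ⇒  T̂ − μ = ρ(X − μ)
ρ = (T̂ − μ)/(X − μ) = (13.0772 − 22.1) / (11.8 − 22.1) = -9.0228 / -10.3 = 0.87600

0.876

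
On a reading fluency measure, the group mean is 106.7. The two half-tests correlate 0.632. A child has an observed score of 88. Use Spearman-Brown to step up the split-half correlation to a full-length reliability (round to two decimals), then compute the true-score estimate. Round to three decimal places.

Spearman-Brown: ρ = 2r/(1 + r) = 2(0.632)/(1 + 0.632) = 1.2640/1.632 = 0.7745 → 0.77
T̂ = 0.77(88) + 0.23(106.7) = 67.76 + 24.541 = 92.3010 → 92.301

92.301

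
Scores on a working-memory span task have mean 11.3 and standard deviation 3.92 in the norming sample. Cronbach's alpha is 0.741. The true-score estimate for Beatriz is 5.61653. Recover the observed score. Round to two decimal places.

3.63

T̂ = ρX + (1 − ρ)μ  ⇒  X = (T̂ − (1 − ρ)μ) / ρ
X = (5.61653 − 0.259 × 11.3) / 0.741 = (5.61653 − 2.9267) / 0.741 = 2.68983 / 0.741 = 3.6300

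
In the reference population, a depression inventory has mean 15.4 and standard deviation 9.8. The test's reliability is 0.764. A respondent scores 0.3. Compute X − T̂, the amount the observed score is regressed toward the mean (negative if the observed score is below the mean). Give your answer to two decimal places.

-3.56

T̂ = 0.764(0.3) + 0.236(15.4) = 0.2292 + 3.6344 = 3.8636 → 3.864
X − T̂ = 0.3 − 3.864 = -3.564 → -3.56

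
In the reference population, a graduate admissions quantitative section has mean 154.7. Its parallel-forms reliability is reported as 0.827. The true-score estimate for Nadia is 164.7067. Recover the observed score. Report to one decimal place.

T̂ = ρX + (1 − ρ)μ  ⇒  X = (T̂ − (1 − ρ)μ) / ρ
X = (164.7067 − 0.173 × 154.7) / 0.827 = (164.7067 − 26.7631) / 0.827 = 137.9436 / 0.827 = 166.800

166.8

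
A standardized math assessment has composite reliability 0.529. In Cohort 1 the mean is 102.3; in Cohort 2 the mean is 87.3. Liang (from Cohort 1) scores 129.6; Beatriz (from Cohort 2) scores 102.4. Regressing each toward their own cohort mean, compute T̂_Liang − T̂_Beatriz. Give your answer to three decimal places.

21.454

T̂_Liang = 0.529(129.6) + 0.471(102.3) = 116.74170
T̂_Beatriz = 0.529(102.4) + 0.471(87.3) = 95.28790
Difference = 116.74170 − 95.28790 = 21.45380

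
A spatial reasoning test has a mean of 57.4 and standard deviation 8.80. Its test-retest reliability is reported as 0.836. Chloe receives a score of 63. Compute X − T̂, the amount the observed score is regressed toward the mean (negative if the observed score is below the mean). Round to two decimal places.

0.92

T̂ = ρX + (1 − ρ)μ
  = 0.836 × 63 + 0.164 × 57.4
  = 52.668 + 9.4136
  = 62.0816
  ≈ 62.082
X − T̂ = 63 − 62.082 = 0.918 → 0.92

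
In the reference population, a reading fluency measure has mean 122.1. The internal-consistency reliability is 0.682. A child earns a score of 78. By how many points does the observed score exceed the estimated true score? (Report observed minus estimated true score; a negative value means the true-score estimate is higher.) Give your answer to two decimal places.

-14.02

T̂ = 0.682(78) + 0.318(122.1) = 53.196 + 38.8278 = 92.0238 → 92.024
X − T̂ = 78 − 92.024 = -14.024 → -14.02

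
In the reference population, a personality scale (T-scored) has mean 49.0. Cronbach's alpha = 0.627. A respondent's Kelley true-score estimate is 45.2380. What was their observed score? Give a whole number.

43

T̂ = ρX + (1 − ρ)μ  ⇒  X = (T̂ − (1 − ρ)μ) / ρ
X = (45.2380 − 0.373 × 49.0) / 0.627 = (45.2380 − 18.2770) / 0.627 = 26.9610 / 0.627 = 43.00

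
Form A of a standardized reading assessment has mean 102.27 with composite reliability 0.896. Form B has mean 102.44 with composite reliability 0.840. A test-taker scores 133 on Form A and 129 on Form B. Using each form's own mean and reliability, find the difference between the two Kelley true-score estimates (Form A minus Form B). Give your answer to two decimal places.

5.05

T̂_A = 0.896(133) + 0.104(102.27) = 129.8041
T̂_B = 0.840(129) + 0.160(102.44) = 124.7504
T̂_A − T̂_B = 5.0537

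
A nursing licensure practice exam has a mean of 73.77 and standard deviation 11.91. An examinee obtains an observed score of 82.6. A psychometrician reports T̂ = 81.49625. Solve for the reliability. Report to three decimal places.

0.875

T̂ = ρX + (1 − ρ)μ  ⇒  T̂ − μ = ρ(X − μ)
ρ = (T̂ − μ)/(X − μ) = (81.49625 − 73.77) / (82.6 − 73.77) = 7.72625 / 8.83 = 0.87500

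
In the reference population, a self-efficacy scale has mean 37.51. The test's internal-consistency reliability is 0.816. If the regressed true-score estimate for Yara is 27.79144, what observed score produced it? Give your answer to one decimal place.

T̂ = ρX + (1 − ρ)μ  ⇒  X = (T̂ − (1 − ρ)μ) / ρ
X = (27.79144 − 0.184 × 37.51) / 0.816 = (27.79144 − 6.90184) / 0.816 = 20.88960 / 0.816 = 25.600

25.6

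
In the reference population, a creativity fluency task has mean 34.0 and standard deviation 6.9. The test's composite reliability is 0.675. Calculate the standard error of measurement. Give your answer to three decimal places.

3.934

SEM = SD · √(1 − ρ) = 6.9 × √0.325 = 6.9 × 0.5701 = 3.9336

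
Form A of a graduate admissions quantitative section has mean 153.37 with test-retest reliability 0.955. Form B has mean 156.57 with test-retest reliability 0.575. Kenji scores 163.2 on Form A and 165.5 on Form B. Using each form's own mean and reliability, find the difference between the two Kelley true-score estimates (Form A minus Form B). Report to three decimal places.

1.053

T̂_A = 0.955(163.2) + 0.045(153.37) = 162.75765
T̂_B = 0.575(165.5) + 0.425(156.57) = 161.70475
T̂_A − T̂_B = 1.05290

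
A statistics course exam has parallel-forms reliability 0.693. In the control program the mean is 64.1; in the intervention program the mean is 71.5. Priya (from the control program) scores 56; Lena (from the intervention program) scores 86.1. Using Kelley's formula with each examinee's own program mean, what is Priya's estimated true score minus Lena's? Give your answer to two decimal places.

T̂_Priya = 0.693(56) + 0.307(64.1) = 58.4867
T̂_Lena = 0.693(86.1) + 0.307(71.5) = 81.6178
Difference = 58.4867 − 81.6178 = -23.1311

-23.13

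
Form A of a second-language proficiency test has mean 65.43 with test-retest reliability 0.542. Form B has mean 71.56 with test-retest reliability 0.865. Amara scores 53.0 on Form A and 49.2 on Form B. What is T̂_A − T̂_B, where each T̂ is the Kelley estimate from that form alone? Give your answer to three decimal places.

6.474

T̂_A = 0.542(53.0) + 0.458(65.43) = 58.69294
T̂_B = 0.865(49.2) + 0.135(71.56) = 52.21860
T̂_A − T̂_B = 6.47434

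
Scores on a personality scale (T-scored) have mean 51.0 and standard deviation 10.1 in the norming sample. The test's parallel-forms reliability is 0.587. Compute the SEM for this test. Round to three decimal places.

6.491

SEM = SD · √(1 − ρ) = 10.1 × √0.413 = 10.1 × 0.6427 = 6.4908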